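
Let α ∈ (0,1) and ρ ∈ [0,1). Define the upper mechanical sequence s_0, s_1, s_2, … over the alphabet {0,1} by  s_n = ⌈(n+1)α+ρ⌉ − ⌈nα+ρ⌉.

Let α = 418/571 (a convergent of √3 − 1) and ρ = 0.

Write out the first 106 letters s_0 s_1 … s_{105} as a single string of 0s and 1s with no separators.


n=0: ⌈(1·418)/571⌉ − ⌈(0·418)/571⌉ = ⌈418/571⌉ − ⌈0/571⌉ = 1 − 0 = 1
n=1: ⌈(2·418)/571⌉ − ⌈(1·418)/571⌉ = ⌈836/571⌉ − ⌈418/571⌉ = 2 − 1 = 1
n=2: ⌈(3·418)/571⌉ − ⌈(2·418)/571⌉ = ⌈1254/571⌉ − ⌈836/571⌉ = 3 − 2 = 1
n=3: ⌈(4·418)/571⌉ − ⌈(3·418)/571⌉ = ⌈1672/571⌉ − ⌈1254/571⌉ = 3 − 3 = 0
n=4: ⌈(5·418)/571⌉ − ⌈(4·418)/571⌉ = ⌈2090/571⌉ − ⌈1672/571⌉ = 4 − 3 = 1
n=5: ⌈(6·418)/571⌉ − ⌈(5·418)/571⌉ = ⌈2508/571⌉ − ⌈2090/571⌉ = 5 − 4 = 1
n=6: ⌈(7·418)/571⌉ − ⌈(6·418)/571⌉ = ⌈2926/571⌉ − ⌈2508/571⌉ = 6 − 5 = 1
n=7: ⌈(8·418)/571⌉ − ⌈(7·418)/571⌉ = ⌈3344/571⌉ − ⌈2926/571⌉ = 6 − 6 = 0
n=8: ⌈(9·418)/571⌉ − ⌈(8·418)/571⌉ = ⌈3762/571⌉ − ⌈3344/571⌉ = 7 − 6 = 1
n=9: ⌈(10·418)/571⌉ − ⌈(9·418)/571⌉ = ⌈4180/571⌉ − ⌈3762/571⌉ = 8 − 7 = 1
n=10: ⌈(11·418)/571⌉ − ⌈(10·418)/571⌉ = ⌈4598/571⌉ − ⌈4180/571⌉ = 9 − 8 = 1
n=11: ⌈(12·418)/571⌉ − ⌈(11·418)/571⌉ = ⌈5016/571⌉ − ⌈4598/571⌉ = 9 − 9 = 0
n=12: ⌈(13·418)/571⌉ − ⌈(12·418)/571⌉ = ⌈5434/571⌉ − ⌈5016/571⌉ = 10 − 9 = 1
n=13: ⌈(14·418)/571⌉ − ⌈(13·418)/571⌉ = ⌈5852/571⌉ − ⌈5434/571⌉ = 11 − 10 = 1
n=14: ⌈(15·418)/571⌉ − ⌈(14·418)/571⌉ = ⌈6270/571⌉ − ⌈5852/571⌉ = 11 − 11 = 0
n=15: ⌈(16·418)/571⌉ − ⌈(15·418)/571⌉ = ⌈6688/571⌉ − ⌈6270/571⌉ = 12 − 11 = 1
n=16: ⌈(17·418)/571⌉ − ⌈(16·418)/571⌉ = ⌈7106/571⌉ − ⌈6688/571⌉ = 13 − 12 = 1
n=17: ⌈(18·418)/571⌉ − ⌈(17·418)/571⌉ = ⌈7524/571⌉ − ⌈7106/571⌉ = 14 − 13 = 1
n=18: ⌈(19·418)/571⌉ − ⌈(18·418)/571⌉ = ⌈7942/571⌉ − ⌈7524/571⌉ = 14 − 14 = 0
n=19: ⌈(20·418)/571⌉ − ⌈(19·418)/571⌉ = ⌈8360/571⌉ − ⌈7942/571⌉ = 15 − 14 = 1
n=20: ⌈(21·418)/571⌉ − ⌈(20·418)/571⌉ = ⌈8778/571⌉ − ⌈8360/571⌉ = 16 − 15 = 1
n=21: ⌈(22·418)/571⌉ − ⌈(21·418)/571⌉ = ⌈9196/571⌉ − ⌈8778/571⌉ = 17 − 16 = 1
n=22: ⌈(23·418)/571⌉ − ⌈(22·418)/571⌉ = ⌈9614/571⌉ − ⌈9196/571⌉ = 17 − 17 = 0
n=23: ⌈(24·418)/571⌉ − ⌈(23·418)/571⌉ = ⌈10032/571⌉ − ⌈9614/571⌉ = 18 − 17 = 1
n=24: ⌈(25·418)/571⌉ − ⌈(24·418)/571⌉ = ⌈10450/571⌉ − ⌈10032/571⌉ = 19 − 18 = 1
n=25: ⌈(26·418)/571⌉ − ⌈(25·418)/571⌉ = ⌈10868/571⌉ − ⌈10450/571⌉ = 20 − 19 = 1
n=26: ⌈(27·418)/571⌉ − ⌈(26·418)/571⌉ = ⌈11286/571⌉ − ⌈10868/571⌉ = 20 − 20 = 0
n=27: ⌈(28·418)/571⌉ − ⌈(27·418)/571⌉ = ⌈11704/571⌉ − ⌈11286/571⌉ = 21 − 20 = 1
n=28: ⌈(29·418)/571⌉ − ⌈(28·418)/571⌉ = ⌈12122/571⌉ − ⌈11704/571⌉ = 22 − 21 = 1
n=29: ⌈(30·418)/571⌉ − ⌈(29·418)/571⌉ = ⌈12540/571⌉ − ⌈12122/571⌉ = 22 − 22 = 0
n=30: ⌈(31·418)/571⌉ − ⌈(30·418)/571⌉ = ⌈12958/571⌉ − ⌈12540/571⌉ = 23 − 22 = 1
n=31: ⌈(32·418)/571⌉ − ⌈(31·418)/571⌉ = ⌈13376/571⌉ − ⌈12958/571⌉ = 24 − 23 = 1
n=32: ⌈(33·418)/571⌉ − ⌈(32·418)/571⌉ = ⌈13794/571⌉ − ⌈13376/571⌉ = 25 − 24 = 1
n=33: ⌈(34·418)/571⌉ − ⌈(33·418)/571⌉ = ⌈14212/571⌉ − ⌈13794/571⌉ = 25 − 25 = 0
n=34: ⌈(35·418)/571⌉ − ⌈(34·418)/571⌉ = ⌈14630/571⌉ − ⌈14212/571⌉ = 26 − 25 = 1
n=35: ⌈(36·418)/571⌉ − ⌈(35·418)/571⌉ = ⌈15048/571⌉ − ⌈14630/571⌉ = 27 − 26 = 1
n=36: ⌈(37·418)/571⌉ − ⌈(36·418)/571⌉ = ⌈15466/571⌉ − ⌈15048/571⌉ = 28 − 27 = 1
n=37: ⌈(38·418)/571⌉ − ⌈(37·418)/571⌉ = ⌈15884/571⌉ − ⌈15466/571⌉ = 28 − 28 = 0
n=38: ⌈(39·418)/571⌉ − ⌈(38·418)/571⌉ = ⌈16302/571⌉ − ⌈15884/571⌉ = 29 − 28 = 1
n=39: ⌈(40·418)/571⌉ − ⌈(39·418)/571⌉ = ⌈16720/571⌉ − ⌈16302/571⌉ = 30 − 29 = 1
n=40: ⌈(41·418)/571⌉ − ⌈(40·418)/571⌉ = ⌈17138/571⌉ − ⌈16720/571⌉ = 31 − 30 = 1
n=41: ⌈(42·418)/571⌉ − ⌈(41·418)/571⌉ = ⌈17556/571⌉ − ⌈17138/571⌉ = 31 − 31 = 0
n=42: ⌈(43·418)/571⌉ − ⌈(42·418)/571⌉ = ⌈17974/571⌉ − ⌈17556/571⌉ = 32 − 31 = 1
n=43: ⌈(44·418)/571⌉ − ⌈(43·418)/571⌉ = ⌈18392/571⌉ − ⌈17974/571⌉ = 33 − 32 = 1
n=44: ⌈(45·418)/571⌉ − ⌈(44·418)/571⌉ = ⌈18810/571⌉ − ⌈18392/571⌉ = 33 − 33 = 0
n=45: ⌈(46·418)/571⌉ − ⌈(45·418)/571⌉ = ⌈19228/571⌉ − ⌈18810/571⌉ = 34 − 33 = 1
n=46: ⌈(47·418)/571⌉ − ⌈(46·418)/571⌉ = ⌈19646/571⌉ − ⌈19228/571⌉ = 35 − 34 = 1
n=47: ⌈(48·418)/571⌉ − ⌈(47·418)/571⌉ = ⌈20064/571⌉ − ⌈19646/571⌉ = 36 − 35 = 1
n=48: ⌈(49·418)/571⌉ − ⌈(48·418)/571⌉ = ⌈20482/571⌉ − ⌈20064/571⌉ = 36 − 36 = 0
n=49: ⌈(50·418)/571⌉ − ⌈(49·418)/571⌉ = ⌈20900/571⌉ − ⌈20482/571⌉ = 37 − 36 = 1
n=50: ⌈(51·418)/571⌉ − ⌈(50·418)/571⌉ = ⌈21318/571⌉ − ⌈20900/571⌉ = 38 − 37 = 1
n=51: ⌈(52·418)/571⌉ − ⌈(51·418)/571⌉ = ⌈21736/571⌉ − ⌈21318/571⌉ = 39 − 38 = 1
n=52: ⌈(53·418)/571⌉ − ⌈(52·418)/571⌉ = ⌈22154/571⌉ − ⌈21736/571⌉ = 39 − 39 = 0
n=53: ⌈(54·418)/571⌉ − ⌈(53·418)/571⌉ = ⌈22572/571⌉ − ⌈22154/571⌉ = 40 − 39 = 1
n=54: ⌈(55·418)/571⌉ − ⌈(54·418)/571⌉ = ⌈22990/571⌉ − ⌈22572/571⌉ = 41 − 40 = 1
n=55: ⌈(56·418)/571⌉ − ⌈(55·418)/571⌉ = ⌈23408/571⌉ − ⌈22990/571⌉ = 41 − 41 = 0
n=56: ⌈(57·418)/571⌉ − ⌈(56·418)/571⌉ = ⌈23826/571⌉ − ⌈23408/571⌉ = 42 − 41 = 1
n=57: ⌈(58·418)/571⌉ − ⌈(57·418)/571⌉ = ⌈24244/571⌉ − ⌈23826/571⌉ = 43 − 42 = 1
n=58: ⌈(59·418)/571⌉ − ⌈(58·418)/571⌉ = ⌈24662/571⌉ − ⌈24244/571⌉ = 44 − 43 = 1
n=59: ⌈(60·418)/571⌉ − ⌈(59·418)/571⌉ = ⌈25080/571⌉ − ⌈24662/571⌉ = 44 − 44 = 0
n=60: ⌈(61·418)/571⌉ − ⌈(60·418)/571⌉ = ⌈25498/571⌉ − ⌈25080/571⌉ = 45 − 44 = 1
n=61: ⌈(62·418)/571⌉ − ⌈(61·418)/571⌉ = ⌈25916/571⌉ − ⌈25498/571⌉ = 46 − 45 = 1
n=62: ⌈(63·418)/571⌉ − ⌈(62·418)/571⌉ = ⌈26334/571⌉ − ⌈25916/571⌉ = 47 − 46 = 1
n=63: ⌈(64·418)/571⌉ − ⌈(63·418)/571⌉ = ⌈26752/571⌉ − ⌈26334/571⌉ = 47 − 47 = 0
n=64: ⌈(65·418)/571⌉ − ⌈(64·418)/571⌉ = ⌈27170/571⌉ − ⌈26752/571⌉ = 48 − 47 = 1
n=65: ⌈(66·418)/571⌉ − ⌈(65·418)/571⌉ = ⌈27588/571⌉ − ⌈27170/571⌉ = 49 − 48 = 1
n=66: ⌈(67·418)/571⌉ − ⌈(66·418)/571⌉ = ⌈28006/571⌉ − ⌈27588/571⌉ = 50 − 49 = 1
n=67: ⌈(68·418)/571⌉ − ⌈(67·418)/571⌉ = ⌈28424/571⌉ − ⌈28006/571⌉ = 50 − 50 = 0
n=68: ⌈(69·418)/571⌉ − ⌈(68·418)/571⌉ = ⌈28842/571⌉ − ⌈28424/571⌉ = 51 − 50 = 1
n=69: ⌈(70·418)/571⌉ − ⌈(69·418)/571⌉ = ⌈29260/571⌉ − ⌈28842/571⌉ = 52 − 51 = 1
n=70: ⌈(71·418)/571⌉ − ⌈(70·418)/571⌉ = ⌈29678/571⌉ − ⌈29260/571⌉ = 52 − 52 = 0
n=71: ⌈(72·418)/571⌉ − ⌈(71·418)/571⌉ = ⌈30096/571⌉ − ⌈29678/571⌉ = 53 − 52 = 1
n=72: ⌈(73·418)/571⌉ − ⌈(72·418)/571⌉ = ⌈30514/571⌉ − ⌈30096/571⌉ = 54 − 53 = 1
n=73: ⌈(74·418)/571⌉ − ⌈(73·418)/571⌉ = ⌈30932/571⌉ − ⌈30514/571⌉ = 55 − 54 = 1
n=74: ⌈(75·418)/571⌉ − ⌈(74·418)/571⌉ = ⌈31350/571⌉ − ⌈30932/571⌉ = 55 − 55 = 0
n=75: ⌈(76·418)/571⌉ − ⌈(75·418)/571⌉ = ⌈31768/571⌉ − ⌈31350/571⌉ = 56 − 55 = 1
n=76: ⌈(77·418)/571⌉ − ⌈(76·418)/571⌉ = ⌈32186/571⌉ − ⌈31768/571⌉ = 57 − 56 = 1
n=77: ⌈(78·418)/571⌉ − ⌈(77·418)/571⌉ = ⌈32604/571⌉ − ⌈32186/571⌉ = 58 − 57 = 1
n=78: ⌈(79·418)/571⌉ − ⌈(78·418)/571⌉ = ⌈33022/571⌉ − ⌈32604/571⌉ = 58 − 58 = 0
n=79: ⌈(80·418)/571⌉ − ⌈(79·418)/571⌉ = ⌈33440/571⌉ − ⌈33022/571⌉ = 59 − 58 = 1
n=80: ⌈(81·418)/571⌉ − ⌈(80·418)/571⌉ = ⌈33858/571⌉ − ⌈33440/571⌉ = 60 − 59 = 1
n=81: ⌈(82·418)/571⌉ − ⌈(81·418)/571⌉ = ⌈34276/571⌉ − ⌈33858/571⌉ = 61 − 60 = 1
n=82: ⌈(83·418)/571⌉ − ⌈(82·418)/571⌉ = ⌈34694/571⌉ − ⌈34276/571⌉ = 61 − 61 = 0
n=83: ⌈(84·418)/571⌉ − ⌈(83·418)/571⌉ = ⌈35112/571⌉ − ⌈34694/571⌉ = 62 − 61 = 1
n=84: ⌈(85·418)/571⌉ − ⌈(84·418)/571⌉ = ⌈35530/571⌉ − ⌈35112/571⌉ = 63 − 62 = 1
n=85: ⌈(86·418)/571⌉ − ⌈(85·418)/571⌉ = ⌈35948/571⌉ − ⌈35530/571⌉ = 63 − 63 = 0
n=86: ⌈(87·418)/571⌉ − ⌈(86·418)/571⌉ = ⌈36366/571⌉ − ⌈35948/571⌉ = 64 − 63 = 1
n=87: ⌈(88·418)/571⌉ − ⌈(87·418)/571⌉ = ⌈36784/571⌉ − ⌈36366/571⌉ = 65 − 64 = 1
n=88: ⌈(89·418)/571⌉ − ⌈(88·418)/571⌉ = ⌈37202/571⌉ − ⌈36784/571⌉ = 66 − 65 = 1
n=89: ⌈(90·418)/571⌉ − ⌈(89·418)/571⌉ = ⌈37620/571⌉ − ⌈37202/571⌉ = 66 − 66 = 0
n=90: ⌈(91·418)/571⌉ − ⌈(90·418)/571⌉ = ⌈38038/571⌉ − ⌈37620/571⌉ = 67 − 66 = 1
n=91: ⌈(92·418)/571⌉ − ⌈(91·418)/571⌉ = ⌈38456/571⌉ − ⌈38038/571⌉ = 68 − 67 = 1
n=92: ⌈(93·418)/571⌉ − ⌈(92·418)/571⌉ = ⌈38874/571⌉ − ⌈38456/571⌉ = 69 − 68 = 1
n=93: ⌈(94·418)/571⌉ − ⌈(93·418)/571⌉ = ⌈39292/571⌉ − ⌈38874/571⌉ = 69 − 69 = 0
n=94: ⌈(95·418)/571⌉ − ⌈(94·418)/571⌉ = ⌈39710/571⌉ − ⌈39292/571⌉ = 70 − 69 = 1
n=95: ⌈(96·418)/571⌉ − ⌈(95·418)/571⌉ = ⌈40128/571⌉ − ⌈39710/571⌉ = 71 − 70 = 1
n=96: ⌈(97·418)/571⌉ − ⌈(96·418)/571⌉ = ⌈40546/571⌉ − ⌈40128/571⌉ = 72 − 71 = 1
n=97: ⌈(98·418)/571⌉ − ⌈(97·418)/571⌉ = ⌈40964/571⌉ − ⌈40546/571⌉ = 72 − 72 = 0
n=98: ⌈(99·418)/571⌉ − ⌈(98·418)/571⌉ = ⌈41382/571⌉ − ⌈40964/571⌉ = 73 − 72 = 1
n=99: ⌈(100·418)/571⌉ − ⌈(99·418)/571⌉ = ⌈41800/571⌉ − ⌈41382/571⌉ = 74 − 73 = 1
n=100: ⌈(101·418)/571⌉ − ⌈(100·418)/571⌉ = ⌈42218/571⌉ − ⌈41800/571⌉ = 74 − 74 = 0
n=101: ⌈(102·418)/571⌉ − ⌈(101·418)/571⌉ = ⌈42636/571⌉ − ⌈42218/571⌉ = 75 − 74 = 1
n=102: ⌈(103·418)/571⌉ − ⌈(102·418)/571⌉ = ⌈43054/571⌉ − ⌈42636/571⌉ = 76 − 75 = 1
n=103: ⌈(104·418)/571⌉ − ⌈(103·418)/571⌉ = ⌈43472/571⌉ − ⌈43054/571⌉ = 77 − 76 = 1
n=104: ⌈(105·418)/571⌉ − ⌈(104·418)/571⌉ = ⌈43890/571⌉ − ⌈43472/571⌉ = 77 − 77 = 0
n=105: ⌈(106·418)/571⌉ − ⌈(105·418)/571⌉ = ⌈44308/571⌉ − ⌈43890/571⌉ = 78 − 77 = 1

1110111011101101110111011101101110111011101101110111011011101110111011011101110111011011101110111011011101


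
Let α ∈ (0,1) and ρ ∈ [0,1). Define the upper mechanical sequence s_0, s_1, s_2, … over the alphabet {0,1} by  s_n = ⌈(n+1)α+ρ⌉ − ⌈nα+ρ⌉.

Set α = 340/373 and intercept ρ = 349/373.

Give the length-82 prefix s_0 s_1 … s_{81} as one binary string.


n=0: ⌈(1·340+349)/373⌉ − ⌈(0·340+349)/373⌉ = ⌈689/373⌉ − ⌈349/373⌉ = 2 − 1 = 1
n=1: ⌈(2·340+349)/373⌉ − ⌈(1·340+349)/373⌉ = ⌈1029/373⌉ − ⌈689/373⌉ = 3 − 2 = 1
n=2: ⌈(3·340+349)/373⌉ − ⌈(2·340+349)/373⌉ = ⌈1369/373⌉ − ⌈1029/373⌉ = 4 − 3 = 1
n=3: ⌈(4·340+349)/373⌉ − ⌈(3·340+349)/373⌉ = ⌈1709/373⌉ − ⌈1369/373⌉ = 5 − 4 = 1
n=4: ⌈(5·340+349)/373⌉ − ⌈(4·340+349)/373⌉ = ⌈2049/373⌉ − ⌈1709/373⌉ = 6 − 5 = 1
n=5: ⌈(6·340+349)/373⌉ − ⌈(5·340+349)/373⌉ = ⌈2389/373⌉ − ⌈2049/373⌉ = 7 − 6 = 1
n=6: ⌈(7·340+349)/373⌉ − ⌈(6·340+349)/373⌉ = ⌈2729/373⌉ − ⌈2389/373⌉ = 8 − 7 = 1
n=7: ⌈(8·340+349)/373⌉ − ⌈(7·340+349)/373⌉ = ⌈3069/373⌉ − ⌈2729/373⌉ = 9 − 8 = 1
n=8: ⌈(9·340+349)/373⌉ − ⌈(8·340+349)/373⌉ = ⌈3409/373⌉ − ⌈3069/373⌉ = 10 − 9 = 1
n=9: ⌈(10·340+349)/373⌉ − ⌈(9·340+349)/373⌉ = ⌈3749/373⌉ − ⌈3409/373⌉ = 11 − 10 = 1
n=10: ⌈(11·340+349)/373⌉ − ⌈(10·340+349)/373⌉ = ⌈4089/373⌉ − ⌈3749/373⌉ = 11 − 11 = 0
n=11: ⌈(12·340+349)/373⌉ − ⌈(11·340+349)/373⌉ = ⌈4429/373⌉ − ⌈4089/373⌉ = 12 − 11 = 1
n=12: ⌈(13·340+349)/373⌉ − ⌈(12·340+349)/373⌉ = ⌈4769/373⌉ − ⌈4429/373⌉ = 13 − 12 = 1
n=13: ⌈(14·340+349)/373⌉ − ⌈(13·340+349)/373⌉ = ⌈5109/373⌉ − ⌈4769/373⌉ = 14 − 13 = 1
n=14: ⌈(15·340+349)/373⌉ − ⌈(14·340+349)/373⌉ = ⌈5449/373⌉ − ⌈5109/373⌉ = 15 − 14 = 1
n=15: ⌈(16·340+349)/373⌉ − ⌈(15·340+349)/373⌉ = ⌈5789/373⌉ − ⌈5449/373⌉ = 16 − 15 = 1
n=16: ⌈(17·340+349)/373⌉ − ⌈(16·340+349)/373⌉ = ⌈6129/373⌉ − ⌈5789/373⌉ = 17 − 16 = 1
n=17: ⌈(18·340+349)/373⌉ − ⌈(17·340+349)/373⌉ = ⌈6469/373⌉ − ⌈6129/373⌉ = 18 − 17 = 1
n=18: ⌈(19·340+349)/373⌉ − ⌈(18·340+349)/373⌉ = ⌈6809/373⌉ − ⌈6469/373⌉ = 19 − 18 = 1
n=19: ⌈(20·340+349)/373⌉ − ⌈(19·340+349)/373⌉ = ⌈7149/373⌉ − ⌈6809/373⌉ = 20 − 19 = 1
n=20: ⌈(21·340+349)/373⌉ − ⌈(20·340+349)/373⌉ = ⌈7489/373⌉ − ⌈7149/373⌉ = 21 − 20 = 1
n=21: ⌈(22·340+349)/373⌉ − ⌈(21·340+349)/373⌉ = ⌈7829/373⌉ − ⌈7489/373⌉ = 21 − 21 = 0
n=22: ⌈(23·340+349)/373⌉ − ⌈(22·340+349)/373⌉ = ⌈8169/373⌉ − ⌈7829/373⌉ = 22 − 21 = 1
n=23: ⌈(24·340+349)/373⌉ − ⌈(23·340+349)/373⌉ = ⌈8509/373⌉ − ⌈8169/373⌉ = 23 − 22 = 1
n=24: ⌈(25·340+349)/373⌉ − ⌈(24·340+349)/373⌉ = ⌈8849/373⌉ − ⌈8509/373⌉ = 24 − 23 = 1
n=25: ⌈(26·340+349)/373⌉ − ⌈(25·340+349)/373⌉ = ⌈9189/373⌉ − ⌈8849/373⌉ = 25 − 24 = 1
n=26: ⌈(27·340+349)/373⌉ − ⌈(26·340+349)/373⌉ = ⌈9529/373⌉ − ⌈9189/373⌉ = 26 − 25 = 1
n=27: ⌈(28·340+349)/373⌉ − ⌈(27·340+349)/373⌉ = ⌈9869/373⌉ − ⌈9529/373⌉ = 27 − 26 = 1
n=28: ⌈(29·340+349)/373⌉ − ⌈(28·340+349)/373⌉ = ⌈10209/373⌉ − ⌈9869/373⌉ = 28 − 27 = 1
n=29: ⌈(30·340+349)/373⌉ − ⌈(29·340+349)/373⌉ = ⌈10549/373⌉ − ⌈10209/373⌉ = 29 − 28 = 1
n=30: ⌈(31·340+349)/373⌉ − ⌈(30·340+349)/373⌉ = ⌈10889/373⌉ − ⌈10549/373⌉ = 30 − 29 = 1
n=31: ⌈(32·340+349)/373⌉ − ⌈(31·340+349)/373⌉ = ⌈11229/373⌉ − ⌈10889/373⌉ = 31 − 30 = 1
n=32: ⌈(33·340+349)/373⌉ − ⌈(32·340+349)/373⌉ = ⌈11569/373⌉ − ⌈11229/373⌉ = 32 − 31 = 1
n=33: ⌈(34·340+349)/373⌉ − ⌈(33·340+349)/373⌉ = ⌈11909/373⌉ − ⌈11569/373⌉ = 32 − 32 = 0
n=34: ⌈(35·340+349)/373⌉ − ⌈(34·340+349)/373⌉ = ⌈12249/373⌉ − ⌈11909/373⌉ = 33 − 32 = 1
n=35: ⌈(36·340+349)/373⌉ − ⌈(35·340+349)/373⌉ = ⌈12589/373⌉ − ⌈12249/373⌉ = 34 − 33 = 1
n=36: ⌈(37·340+349)/373⌉ − ⌈(36·340+349)/373⌉ = ⌈12929/373⌉ − ⌈12589/373⌉ = 35 − 34 = 1
n=37: ⌈(38·340+349)/373⌉ − ⌈(37·340+349)/373⌉ = ⌈13269/373⌉ − ⌈12929/373⌉ = 36 − 35 = 1
n=38: ⌈(39·340+349)/373⌉ − ⌈(38·340+349)/373⌉ = ⌈13609/373⌉ − ⌈13269/373⌉ = 37 − 36 = 1
n=39: ⌈(40·340+349)/373⌉ − ⌈(39·340+349)/373⌉ = ⌈13949/373⌉ − ⌈13609/373⌉ = 38 − 37 = 1
n=40: ⌈(41·340+349)/373⌉ − ⌈(40·340+349)/373⌉ = ⌈14289/373⌉ − ⌈13949/373⌉ = 39 − 38 = 1
n=41: ⌈(42·340+349)/373⌉ − ⌈(41·340+349)/373⌉ = ⌈14629/373⌉ − ⌈14289/373⌉ = 40 − 39 = 1
n=42: ⌈(43·340+349)/373⌉ − ⌈(42·340+349)/373⌉ = ⌈14969/373⌉ − ⌈14629/373⌉ = 41 − 40 = 1
n=43: ⌈(44·340+349)/373⌉ − ⌈(43·340+349)/373⌉ = ⌈15309/373⌉ − ⌈14969/373⌉ = 42 − 41 = 1
n=44: ⌈(45·340+349)/373⌉ − ⌈(44·340+349)/373⌉ = ⌈15649/373⌉ − ⌈15309/373⌉ = 42 − 42 = 0
n=45: ⌈(46·340+349)/373⌉ − ⌈(45·340+349)/373⌉ = ⌈15989/373⌉ − ⌈15649/373⌉ = 43 − 42 = 1
n=46: ⌈(47·340+349)/373⌉ − ⌈(46·340+349)/373⌉ = ⌈16329/373⌉ − ⌈15989/373⌉ = 44 − 43 = 1
n=47: ⌈(48·340+349)/373⌉ − ⌈(47·340+349)/373⌉ = ⌈16669/373⌉ − ⌈16329/373⌉ = 45 − 44 = 1
n=48: ⌈(49·340+349)/373⌉ − ⌈(48·340+349)/373⌉ = ⌈17009/373⌉ − ⌈16669/373⌉ = 46 − 45 = 1
n=49: ⌈(50·340+349)/373⌉ − ⌈(49·340+349)/373⌉ = ⌈17349/373⌉ − ⌈17009/373⌉ = 47 − 46 = 1
n=50: ⌈(51·340+349)/373⌉ − ⌈(50·340+349)/373⌉ = ⌈17689/373⌉ − ⌈17349/373⌉ = 48 − 47 = 1
n=51: ⌈(52·340+349)/373⌉ − ⌈(51·340+349)/373⌉ = ⌈18029/373⌉ − ⌈17689/373⌉ = 49 − 48 = 1
n=52: ⌈(53·340+349)/373⌉ − ⌈(52·340+349)/373⌉ = ⌈18369/373⌉ − ⌈18029/373⌉ = 50 − 49 = 1
n=53: ⌈(54·340+349)/373⌉ − ⌈(53·340+349)/373⌉ = ⌈18709/373⌉ − ⌈18369/373⌉ = 51 − 50 = 1
n=54: ⌈(55·340+349)/373⌉ − ⌈(54·340+349)/373⌉ = ⌈19049/373⌉ − ⌈18709/373⌉ = 52 − 51 = 1
n=55: ⌈(56·340+349)/373⌉ − ⌈(55·340+349)/373⌉ = ⌈19389/373⌉ − ⌈19049/373⌉ = 52 − 52 = 0
n=56: ⌈(57·340+349)/373⌉ − ⌈(56·340+349)/373⌉ = ⌈19729/373⌉ − ⌈19389/373⌉ = 53 − 52 = 1
n=57: ⌈(58·340+349)/373⌉ − ⌈(57·340+349)/373⌉ = ⌈20069/373⌉ − ⌈19729/373⌉ = 54 − 53 = 1
n=58: ⌈(59·340+349)/373⌉ − ⌈(58·340+349)/373⌉ = ⌈20409/373⌉ − ⌈20069/373⌉ = 55 − 54 = 1
n=59: ⌈(60·340+349)/373⌉ − ⌈(59·340+349)/373⌉ = ⌈20749/373⌉ − ⌈20409/373⌉ = 56 − 55 = 1
n=60: ⌈(61·340+349)/373⌉ − ⌈(60·340+349)/373⌉ = ⌈21089/373⌉ − ⌈20749/373⌉ = 57 − 56 = 1
n=61: ⌈(62·340+349)/373⌉ − ⌈(61·340+349)/373⌉ = ⌈21429/373⌉ − ⌈21089/373⌉ = 58 − 57 = 1
n=62: ⌈(63·340+349)/373⌉ − ⌈(62·340+349)/373⌉ = ⌈21769/373⌉ − ⌈21429/373⌉ = 59 − 58 = 1
n=63: ⌈(64·340+349)/373⌉ − ⌈(63·340+349)/373⌉ = ⌈22109/373⌉ − ⌈21769/373⌉ = 60 − 59 = 1
n=64: ⌈(65·340+349)/373⌉ − ⌈(64·340+349)/373⌉ = ⌈22449/373⌉ − ⌈22109/373⌉ = 61 − 60 = 1
n=65: ⌈(66·340+349)/373⌉ − ⌈(65·340+349)/373⌉ = ⌈22789/373⌉ − ⌈22449/373⌉ = 62 − 61 = 1
n=66: ⌈(67·340+349)/373⌉ − ⌈(66·340+349)/373⌉ = ⌈23129/373⌉ − ⌈22789/373⌉ = 63 − 62 = 1
n=67: ⌈(68·340+349)/373⌉ − ⌈(67·340+349)/373⌉ = ⌈23469/373⌉ − ⌈23129/373⌉ = 63 − 63 = 0
n=68: ⌈(69·340+349)/373⌉ − ⌈(68·340+349)/373⌉ = ⌈23809/373⌉ − ⌈23469/373⌉ = 64 − 63 = 1
n=69: ⌈(70·340+349)/373⌉ − ⌈(69·340+349)/373⌉ = ⌈24149/373⌉ − ⌈23809/373⌉ = 65 − 64 = 1
n=70: ⌈(71·340+349)/373⌉ − ⌈(70·340+349)/373⌉ = ⌈24489/373⌉ − ⌈24149/373⌉ = 66 − 65 = 1
n=71: ⌈(72·340+349)/373⌉ − ⌈(71·340+349)/373⌉ = ⌈24829/373⌉ − ⌈24489/373⌉ = 67 − 66 = 1
n=72: ⌈(73·340+349)/373⌉ − ⌈(72·340+349)/373⌉ = ⌈25169/373⌉ − ⌈24829/373⌉ = 68 − 67 = 1
n=73: ⌈(74·340+349)/373⌉ − ⌈(73·340+349)/373⌉ = ⌈25509/373⌉ − ⌈25169/373⌉ = 69 − 68 = 1
n=74: ⌈(75·340+349)/373⌉ − ⌈(74·340+349)/373⌉ = ⌈25849/373⌉ − ⌈25509/373⌉ = 70 − 69 = 1
n=75: ⌈(76·340+349)/373⌉ − ⌈(75·340+349)/373⌉ = ⌈26189/373⌉ − ⌈25849/373⌉ = 71 − 70 = 1
n=76: ⌈(77·340+349)/373⌉ − ⌈(76·340+349)/373⌉ = ⌈26529/373⌉ − ⌈26189/373⌉ = 72 − 71 = 1
n=77: ⌈(78·340+349)/373⌉ − ⌈(77·340+349)/373⌉ = ⌈26869/373⌉ − ⌈26529/373⌉ = 73 − 72 = 1
n=78: ⌈(79·340+349)/373⌉ − ⌈(78·340+349)/373⌉ = ⌈27209/373⌉ − ⌈26869/373⌉ = 73 − 73 = 0
n=79: ⌈(80·340+349)/373⌉ − ⌈(79·340+349)/373⌉ = ⌈27549/373⌉ − ⌈27209/373⌉ = 74 − 73 = 1
n=80: ⌈(81·340+349)/373⌉ − ⌈(80·340+349)/373⌉ = ⌈27889/373⌉ − ⌈27549/373⌉ = 75 − 74 = 1
n=81: ⌈(82·340+349)/373⌉ − ⌈(81·340+349)/373⌉ = ⌈28229/373⌉ − ⌈27889/373⌉ = 76 − 75 = 1

1111111111011111111110111111111110111111111101111111111011111111111011111111110111


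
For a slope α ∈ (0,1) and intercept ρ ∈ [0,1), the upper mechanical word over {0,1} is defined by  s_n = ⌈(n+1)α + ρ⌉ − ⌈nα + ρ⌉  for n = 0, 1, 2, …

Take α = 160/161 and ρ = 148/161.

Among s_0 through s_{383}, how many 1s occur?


382

#1s = Σ_{n=0}^{383} s_n = Σ_{n=0}^{383} (⌈(n+1)α+ρ⌉ − ⌈nα+ρ⌉)
the sum telescopes: every ⌈nα+ρ⌉ with 0 < n < 384 appears once with + and once with −, leaving ⌈384α+ρ⌉ − ⌈0·α+ρ⌉
384α + ρ = (384·160 + 148) / 161 = 61588/161
ρ = 148/161
⌈61588/161⌉ = 383,  ⌈148/161⌉ = 1
#1s = 383 − 1 = 382


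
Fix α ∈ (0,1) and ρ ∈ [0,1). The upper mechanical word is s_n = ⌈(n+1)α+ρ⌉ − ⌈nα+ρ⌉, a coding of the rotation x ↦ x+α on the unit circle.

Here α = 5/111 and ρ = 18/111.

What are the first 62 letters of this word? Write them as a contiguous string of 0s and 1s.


00000000000000000010000000000000000000001000000000000000000000

n=0: ⌈(1·5+18)/111⌉ − ⌈(0·5+18)/111⌉ = ⌈23/111⌉ − ⌈18/111⌉ = 1 − 1 = 0
n=1: ⌈(2·5+18)/111⌉ − ⌈(1·5+18)/111⌉ = ⌈28/111⌉ − ⌈23/111⌉ = 1 − 1 = 0
n=2: ⌈(3·5+18)/111⌉ − ⌈(2·5+18)/111⌉ = ⌈33/111⌉ − ⌈28/111⌉ = 1 − 1 = 0
n=3: ⌈(4·5+18)/111⌉ − ⌈(3·5+18)/111⌉ = ⌈38/111⌉ − ⌈33/111⌉ = 1 − 1 = 0
n=4: ⌈(5·5+18)/111⌉ − ⌈(4·5+18)/111⌉ = ⌈43/111⌉ − ⌈38/111⌉ = 1 − 1 = 0
n=5: ⌈(6·5+18)/111⌉ − ⌈(5·5+18)/111⌉ = ⌈48/111⌉ − ⌈43/111⌉ = 1 − 1 = 0
n=6: ⌈(7·5+18)/111⌉ − ⌈(6·5+18)/111⌉ = ⌈53/111⌉ − ⌈48/111⌉ = 1 − 1 = 0
n=7: ⌈(8·5+18)/111⌉ − ⌈(7·5+18)/111⌉ = ⌈58/111⌉ − ⌈53/111⌉ = 1 − 1 = 0
n=8: ⌈(9·5+18)/111⌉ − ⌈(8·5+18)/111⌉ = ⌈63/111⌉ − ⌈58/111⌉ = 1 − 1 = 0
n=9: ⌈(10·5+18)/111⌉ − ⌈(9·5+18)/111⌉ = ⌈68/111⌉ − ⌈63/111⌉ = 1 − 1 = 0
n=10: ⌈(11·5+18)/111⌉ − ⌈(10·5+18)/111⌉ = ⌈73/111⌉ − ⌈68/111⌉ = 1 − 1 = 0
n=11: ⌈(12·5+18)/111⌉ − ⌈(11·5+18)/111⌉ = ⌈78/111⌉ − ⌈73/111⌉ = 1 − 1 = 0
n=12: ⌈(13·5+18)/111⌉ − ⌈(12·5+18)/111⌉ = ⌈83/111⌉ − ⌈78/111⌉ = 1 − 1 = 0
n=13: ⌈(14·5+18)/111⌉ − ⌈(13·5+18)/111⌉ = ⌈88/111⌉ − ⌈83/111⌉ = 1 − 1 = 0
n=14: ⌈(15·5+18)/111⌉ − ⌈(14·5+18)/111⌉ = ⌈93/111⌉ − ⌈88/111⌉ = 1 − 1 = 0
n=15: ⌈(16·5+18)/111⌉ − ⌈(15·5+18)/111⌉ = ⌈98/111⌉ − ⌈93/111⌉ = 1 − 1 = 0
n=16: ⌈(17·5+18)/111⌉ − ⌈(16·5+18)/111⌉ = ⌈103/111⌉ − ⌈98/111⌉ = 1 − 1 = 0
n=17: ⌈(18·5+18)/111⌉ − ⌈(17·5+18)/111⌉ = ⌈108/111⌉ − ⌈103/111⌉ = 1 − 1 = 0
n=18: ⌈(19·5+18)/111⌉ − ⌈(18·5+18)/111⌉ = ⌈113/111⌉ − ⌈108/111⌉ = 2 − 1 = 1
n=19: ⌈(20·5+18)/111⌉ − ⌈(19·5+18)/111⌉ = ⌈118/111⌉ − ⌈113/111⌉ = 2 − 2 = 0
n=20: ⌈(21·5+18)/111⌉ − ⌈(20·5+18)/111⌉ = ⌈123/111⌉ − ⌈118/111⌉ = 2 − 2 = 0
n=21: ⌈(22·5+18)/111⌉ − ⌈(21·5+18)/111⌉ = ⌈128/111⌉ − ⌈123/111⌉ = 2 − 2 = 0
n=22: ⌈(23·5+18)/111⌉ − ⌈(22·5+18)/111⌉ = ⌈133/111⌉ − ⌈128/111⌉ = 2 − 2 = 0
n=23: ⌈(24·5+18)/111⌉ − ⌈(23·5+18)/111⌉ = ⌈138/111⌉ − ⌈133/111⌉ = 2 − 2 = 0
n=24: ⌈(25·5+18)/111⌉ − ⌈(24·5+18)/111⌉ = ⌈143/111⌉ − ⌈138/111⌉ = 2 − 2 = 0
n=25: ⌈(26·5+18)/111⌉ − ⌈(25·5+18)/111⌉ = ⌈148/111⌉ − ⌈143/111⌉ = 2 − 2 = 0
n=26: ⌈(27·5+18)/111⌉ − ⌈(26·5+18)/111⌉ = ⌈153/111⌉ − ⌈148/111⌉ = 2 − 2 = 0
n=27: ⌈(28·5+18)/111⌉ − ⌈(27·5+18)/111⌉ = ⌈158/111⌉ − ⌈153/111⌉ = 2 − 2 = 0
n=28: ⌈(29·5+18)/111⌉ − ⌈(28·5+18)/111⌉ = ⌈163/111⌉ − ⌈158/111⌉ = 2 − 2 = 0
n=29: ⌈(30·5+18)/111⌉ − ⌈(29·5+18)/111⌉ = ⌈168/111⌉ − ⌈163/111⌉ = 2 − 2 = 0
n=30: ⌈(31·5+18)/111⌉ − ⌈(30·5+18)/111⌉ = ⌈173/111⌉ − ⌈168/111⌉ = 2 − 2 = 0
n=31: ⌈(32·5+18)/111⌉ − ⌈(31·5+18)/111⌉ = ⌈178/111⌉ − ⌈173/111⌉ = 2 − 2 = 0
n=32: ⌈(33·5+18)/111⌉ − ⌈(32·5+18)/111⌉ = ⌈183/111⌉ − ⌈178/111⌉ = 2 − 2 = 0
n=33: ⌈(34·5+18)/111⌉ − ⌈(33·5+18)/111⌉ = ⌈188/111⌉ − ⌈183/111⌉ = 2 − 2 = 0
n=34: ⌈(35·5+18)/111⌉ − ⌈(34·5+18)/111⌉ = ⌈193/111⌉ − ⌈188/111⌉ = 2 − 2 = 0
n=35: ⌈(36·5+18)/111⌉ − ⌈(35·5+18)/111⌉ = ⌈198/111⌉ − ⌈193/111⌉ = 2 − 2 = 0
n=36: ⌈(37·5+18)/111⌉ − ⌈(36·5+18)/111⌉ = ⌈203/111⌉ − ⌈198/111⌉ = 2 − 2 = 0
n=37: ⌈(38·5+18)/111⌉ − ⌈(37·5+18)/111⌉ = ⌈208/111⌉ − ⌈203/111⌉ = 2 − 2 = 0
n=38: ⌈(39·5+18)/111⌉ − ⌈(38·5+18)/111⌉ = ⌈213/111⌉ − ⌈208/111⌉ = 2 − 2 = 0
n=39: ⌈(40·5+18)/111⌉ − ⌈(39·5+18)/111⌉ = ⌈218/111⌉ − ⌈213/111⌉ = 2 − 2 = 0
n=40: ⌈(41·5+18)/111⌉ − ⌈(40·5+18)/111⌉ = ⌈223/111⌉ − ⌈218/111⌉ = 3 − 2 = 1
n=41: ⌈(42·5+18)/111⌉ − ⌈(41·5+18)/111⌉ = ⌈228/111⌉ − ⌈223/111⌉ = 3 − 3 = 0
n=42: ⌈(43·5+18)/111⌉ − ⌈(42·5+18)/111⌉ = ⌈233/111⌉ − ⌈228/111⌉ = 3 − 3 = 0
n=43: ⌈(44·5+18)/111⌉ − ⌈(43·5+18)/111⌉ = ⌈238/111⌉ − ⌈233/111⌉ = 3 − 3 = 0
n=44: ⌈(45·5+18)/111⌉ − ⌈(44·5+18)/111⌉ = ⌈243/111⌉ − ⌈238/111⌉ = 3 − 3 = 0
n=45: ⌈(46·5+18)/111⌉ − ⌈(45·5+18)/111⌉ = ⌈248/111⌉ − ⌈243/111⌉ = 3 − 3 = 0
n=46: ⌈(47·5+18)/111⌉ − ⌈(46·5+18)/111⌉ = ⌈253/111⌉ − ⌈248/111⌉ = 3 − 3 = 0
n=47: ⌈(48·5+18)/111⌉ − ⌈(47·5+18)/111⌉ = ⌈258/111⌉ − ⌈253/111⌉ = 3 − 3 = 0
n=48: ⌈(49·5+18)/111⌉ − ⌈(48·5+18)/111⌉ = ⌈263/111⌉ − ⌈258/111⌉ = 3 − 3 = 0
n=49: ⌈(50·5+18)/111⌉ − ⌈(49·5+18)/111⌉ = ⌈268/111⌉ − ⌈263/111⌉ = 3 − 3 = 0
n=50: ⌈(51·5+18)/111⌉ − ⌈(50·5+18)/111⌉ = ⌈273/111⌉ − ⌈268/111⌉ = 3 − 3 = 0
n=51: ⌈(52·5+18)/111⌉ − ⌈(51·5+18)/111⌉ = ⌈278/111⌉ − ⌈273/111⌉ = 3 − 3 = 0
n=52: ⌈(53·5+18)/111⌉ − ⌈(52·5+18)/111⌉ = ⌈283/111⌉ − ⌈278/111⌉ = 3 − 3 = 0
n=53: ⌈(54·5+18)/111⌉ − ⌈(53·5+18)/111⌉ = ⌈288/111⌉ − ⌈283/111⌉ = 3 − 3 = 0
n=54: ⌈(55·5+18)/111⌉ − ⌈(54·5+18)/111⌉ = ⌈293/111⌉ − ⌈288/111⌉ = 3 − 3 = 0
n=55: ⌈(56·5+18)/111⌉ − ⌈(55·5+18)/111⌉ = ⌈298/111⌉ − ⌈293/111⌉ = 3 − 3 = 0
n=56: ⌈(57·5+18)/111⌉ − ⌈(56·5+18)/111⌉ = ⌈303/111⌉ − ⌈298/111⌉ = 3 − 3 = 0
n=57: ⌈(58·5+18)/111⌉ − ⌈(57·5+18)/111⌉ = ⌈308/111⌉ − ⌈303/111⌉ = 3 − 3 = 0
n=58: ⌈(59·5+18)/111⌉ − ⌈(58·5+18)/111⌉ = ⌈313/111⌉ − ⌈308/111⌉ = 3 − 3 = 0
n=59: ⌈(60·5+18)/111⌉ − ⌈(59·5+18)/111⌉ = ⌈318/111⌉ − ⌈313/111⌉ = 3 − 3 = 0
n=60: ⌈(61·5+18)/111⌉ − ⌈(60·5+18)/111⌉ = ⌈323/111⌉ − ⌈318/111⌉ = 3 − 3 = 0
n=61: ⌈(62·5+18)/111⌉ − ⌈(61·5+18)/111⌉ = ⌈328/111⌉ − ⌈323/111⌉ = 3 − 3 = 0


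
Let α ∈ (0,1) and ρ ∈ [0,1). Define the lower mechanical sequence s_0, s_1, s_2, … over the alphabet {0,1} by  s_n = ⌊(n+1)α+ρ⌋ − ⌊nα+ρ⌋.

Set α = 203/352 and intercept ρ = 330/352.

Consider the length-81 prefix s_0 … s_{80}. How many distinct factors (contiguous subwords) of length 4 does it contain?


5

t_n = ⌊(n·203+330)/352⌋ for n = 0 … 81:
  n=0…9: ⌊330/352⌋=0 ⌊533/352⌋=1 ⌊736/352⌋=2 ⌊939/352⌋=2 ⌊1142/352⌋=3 ⌊1345/352⌋=3 ⌊1548/352⌋=4 ⌊1751/352⌋=4 ⌊1954/352⌋=5 ⌊2157/352⌋=6
  n=10…19: ⌊2360/352⌋=6 ⌊2563/352⌋=7 ⌊2766/352⌋=7 ⌊2969/352⌋=8 ⌊3172/352⌋=9 ⌊3375/352⌋=9 ⌊3578/352⌋=10 ⌊3781/352⌋=10 ⌊3984/352⌋=11 ⌊4187/352⌋=11
  n=20…29: ⌊4390/352⌋=12 ⌊4593/352⌋=13 ⌊4796/352⌋=13 ⌊4999/352⌋=14 ⌊5202/352⌋=14 ⌊5405/352⌋=15 ⌊5608/352⌋=15 ⌊5811/352⌋=16 ⌊6014/352⌋=17 ⌊6217/352⌋=17
  n=30…39: ⌊6420/352⌋=18 ⌊6623/352⌋=18 ⌊6826/352⌋=19 ⌊7029/352⌋=19 ⌊7232/352⌋=20 ⌊7435/352⌋=21 ⌊7638/352⌋=21 ⌊7841/352⌋=22 ⌊8044/352⌋=22 ⌊8247/352⌋=23
  n=40…49: ⌊8450/352⌋=24 ⌊8653/352⌋=24 ⌊8856/352⌋=25 ⌊9059/352⌋=25 ⌊9262/352⌋=26 ⌊9465/352⌋=26 ⌊9668/352⌋=27 ⌊9871/352⌋=28 ⌊10074/352⌋=28 ⌊10277/352⌋=29
  n=50…59: ⌊10480/352⌋=29 ⌊10683/352⌋=30 ⌊10886/352⌋=30 ⌊11089/352⌋=31 ⌊11292/352⌋=32 ⌊11495/352⌋=32 ⌊11698/352⌋=33 ⌊11901/352⌋=33 ⌊12104/352⌋=34 ⌊12307/352⌋=34
  n=60…69: ⌊12510/352⌋=35 ⌊12713/352⌋=36 ⌊12916/352⌋=36 ⌊13119/352⌋=37 ⌊13322/352⌋=37 ⌊13525/352⌋=38 ⌊13728/352⌋=39 ⌊13931/352⌋=39 ⌊14134/352⌋=40 ⌊14337/352⌋=40
  n=70…79: ⌊14540/352⌋=41 ⌊14743/352⌋=41 ⌊14946/352⌋=42 ⌊15149/352⌋=43 ⌊15352/352⌋=43 ⌊15555/352⌋=44 ⌊15758/352⌋=44 ⌊15961/352⌋=45 ⌊16164/352⌋=45 ⌊16367/352⌋=46
  n=80…81: ⌊16570/352⌋=47 ⌊16773/352⌋=47
s_n = t_(n+1) − t_n for n = 0 … 80 gives
prefix = 110101011010110101011010101101010110101101010110101011010101101011010101101010110
slide a length-4 window over [0..3] … [77..80] (78 windows); first occurrence of each distinct factor:
  [  0..  3] 1101
  [  1..  4] 1010
  [  2..  5] 0101
  [  5..  8] 1011
  [  6..  9] 0110
  (the other 73 windows repeat one of these)
distinct factors: {0101, 0110, 1010, 1011, 1101}
count = 5  (Sturmian bound for length 4 is 5)


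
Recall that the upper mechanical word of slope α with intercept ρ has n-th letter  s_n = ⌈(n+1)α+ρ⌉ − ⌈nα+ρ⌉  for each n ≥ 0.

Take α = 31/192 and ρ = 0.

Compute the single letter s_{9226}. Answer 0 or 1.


(n+1)α + ρ = (9227·31) / 192 = 286037/192
nα + ρ     = (9226·31) / 192 = 286006/192
⌈286037/192⌉ = 1490,  ⌈286006/192⌉ = 1490
s_{9226} = 1490 − 1490 = 0

0


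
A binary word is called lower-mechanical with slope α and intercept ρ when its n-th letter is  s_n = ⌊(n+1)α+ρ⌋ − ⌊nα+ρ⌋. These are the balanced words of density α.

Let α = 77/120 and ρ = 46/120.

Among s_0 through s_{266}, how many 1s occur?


171

#1s = Σ_{n=0}^{266} s_n = Σ_{n=0}^{266} (⌊(n+1)α+ρ⌋ − ⌊nα+ρ⌋)
the sum telescopes: every ⌊nα+ρ⌋ with 0 < n < 267 appears once with + and once with −, leaving ⌊267α+ρ⌋ − ⌊0·α+ρ⌋
267α + ρ = (267·77 + 46) / 120 = 20605/120
ρ = 46/120
⌊20605/120⌋ = 171,  ⌊46/120⌋ = 0
#1s = 171 − 0 = 171


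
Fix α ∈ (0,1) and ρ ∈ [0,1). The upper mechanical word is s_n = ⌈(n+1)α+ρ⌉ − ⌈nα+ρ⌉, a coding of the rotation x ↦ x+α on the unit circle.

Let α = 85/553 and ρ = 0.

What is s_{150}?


(n+1)α + ρ = (151·85) / 553 = 12835/553
nα + ρ     = (150·85) / 553 = 12750/553
⌈12835/553⌉ = 24,  ⌈12750/553⌉ = 24
s_{150} = 24 − 24 = 0

0


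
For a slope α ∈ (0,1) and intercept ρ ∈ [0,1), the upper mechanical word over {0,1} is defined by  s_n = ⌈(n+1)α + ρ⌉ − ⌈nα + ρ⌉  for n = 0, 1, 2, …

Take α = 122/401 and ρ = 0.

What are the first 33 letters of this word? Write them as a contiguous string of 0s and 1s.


100100100100010010010001001001001

n=0: ⌈(1·122)/401⌉ − ⌈(0·122)/401⌉ = ⌈122/401⌉ − ⌈0/401⌉ = 1 − 0 = 1
n=1: ⌈(2·122)/401⌉ − ⌈(1·122)/401⌉ = ⌈244/401⌉ − ⌈122/401⌉ = 1 − 1 = 0
n=2: ⌈(3·122)/401⌉ − ⌈(2·122)/401⌉ = ⌈366/401⌉ − ⌈244/401⌉ = 1 − 1 = 0
n=3: ⌈(4·122)/401⌉ − ⌈(3·122)/401⌉ = ⌈488/401⌉ − ⌈366/401⌉ = 2 − 1 = 1
n=4: ⌈(5·122)/401⌉ − ⌈(4·122)/401⌉ = ⌈610/401⌉ − ⌈488/401⌉ = 2 − 2 = 0
n=5: ⌈(6·122)/401⌉ − ⌈(5·122)/401⌉ = ⌈732/401⌉ − ⌈610/401⌉ = 2 − 2 = 0
n=6: ⌈(7·122)/401⌉ − ⌈(6·122)/401⌉ = ⌈854/401⌉ − ⌈732/401⌉ = 3 − 2 = 1
n=7: ⌈(8·122)/401⌉ − ⌈(7·122)/401⌉ = ⌈976/401⌉ − ⌈854/401⌉ = 3 − 3 = 0
n=8: ⌈(9·122)/401⌉ − ⌈(8·122)/401⌉ = ⌈1098/401⌉ − ⌈976/401⌉ = 3 − 3 = 0
n=9: ⌈(10·122)/401⌉ − ⌈(9·122)/401⌉ = ⌈1220/401⌉ − ⌈1098/401⌉ = 4 − 3 = 1
n=10: ⌈(11·122)/401⌉ − ⌈(10·122)/401⌉ = ⌈1342/401⌉ − ⌈1220/401⌉ = 4 − 4 = 0
n=11: ⌈(12·122)/401⌉ − ⌈(11·122)/401⌉ = ⌈1464/401⌉ − ⌈1342/401⌉ = 4 − 4 = 0
n=12: ⌈(13·122)/401⌉ − ⌈(12·122)/401⌉ = ⌈1586/401⌉ − ⌈1464/401⌉ = 4 − 4 = 0
n=13: ⌈(14·122)/401⌉ − ⌈(13·122)/401⌉ = ⌈1708/401⌉ − ⌈1586/401⌉ = 5 − 4 = 1
n=14: ⌈(15·122)/401⌉ − ⌈(14·122)/401⌉ = ⌈1830/401⌉ − ⌈1708/401⌉ = 5 − 5 = 0
n=15: ⌈(16·122)/401⌉ − ⌈(15·122)/401⌉ = ⌈1952/401⌉ − ⌈1830/401⌉ = 5 − 5 = 0
n=16: ⌈(17·122)/401⌉ − ⌈(16·122)/401⌉ = ⌈2074/401⌉ − ⌈1952/401⌉ = 6 − 5 = 1
n=17: ⌈(18·122)/401⌉ − ⌈(17·122)/401⌉ = ⌈2196/401⌉ − ⌈2074/401⌉ = 6 − 6 = 0
n=18: ⌈(19·122)/401⌉ − ⌈(18·122)/401⌉ = ⌈2318/401⌉ − ⌈2196/401⌉ = 6 − 6 = 0
n=19: ⌈(20·122)/401⌉ − ⌈(19·122)/401⌉ = ⌈2440/401⌉ − ⌈2318/401⌉ = 7 − 6 = 1
n=20: ⌈(21·122)/401⌉ − ⌈(20·122)/401⌉ = ⌈2562/401⌉ − ⌈2440/401⌉ = 7 − 7 = 0
n=21: ⌈(22·122)/401⌉ − ⌈(21·122)/401⌉ = ⌈2684/401⌉ − ⌈2562/401⌉ = 7 − 7 = 0
n=22: ⌈(23·122)/401⌉ − ⌈(22·122)/401⌉ = ⌈2806/401⌉ − ⌈2684/401⌉ = 7 − 7 = 0
n=23: ⌈(24·122)/401⌉ − ⌈(23·122)/401⌉ = ⌈2928/401⌉ − ⌈2806/401⌉ = 8 − 7 = 1
n=24: ⌈(25·122)/401⌉ − ⌈(24·122)/401⌉ = ⌈3050/401⌉ − ⌈2928/401⌉ = 8 − 8 = 0
n=25: ⌈(26·122)/401⌉ − ⌈(25·122)/401⌉ = ⌈3172/401⌉ − ⌈3050/401⌉ = 8 − 8 = 0
n=26: ⌈(27·122)/401⌉ − ⌈(26·122)/401⌉ = ⌈3294/401⌉ − ⌈3172/401⌉ = 9 − 8 = 1
n=27: ⌈(28·122)/401⌉ − ⌈(27·122)/401⌉ = ⌈3416/401⌉ − ⌈3294/401⌉ = 9 − 9 = 0
n=28: ⌈(29·122)/401⌉ − ⌈(28·122)/401⌉ = ⌈3538/401⌉ − ⌈3416/401⌉ = 9 − 9 = 0
n=29: ⌈(30·122)/401⌉ − ⌈(29·122)/401⌉ = ⌈3660/401⌉ − ⌈3538/401⌉ = 10 − 9 = 1
n=30: ⌈(31·122)/401⌉ − ⌈(30·122)/401⌉ = ⌈3782/401⌉ − ⌈3660/401⌉ = 10 − 10 = 0
n=31: ⌈(32·122)/401⌉ − ⌈(31·122)/401⌉ = ⌈3904/401⌉ − ⌈3782/401⌉ = 10 − 10 = 0
n=32: ⌈(33·122)/401⌉ − ⌈(32·122)/401⌉ = ⌈4026/401⌉ − ⌈3904/401⌉ = 11 − 10 = 1


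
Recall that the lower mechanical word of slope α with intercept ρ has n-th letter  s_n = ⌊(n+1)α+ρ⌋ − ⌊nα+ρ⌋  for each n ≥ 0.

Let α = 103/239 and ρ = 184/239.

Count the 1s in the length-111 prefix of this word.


48

#1s = Σ_{n=0}^{110} s_n = Σ_{n=0}^{110} (⌊(n+1)α+ρ⌋ − ⌊nα+ρ⌋)
the sum telescopes: every ⌊nα+ρ⌋ with 0 < n < 111 appears once with + and once with −, leaving ⌊111α+ρ⌋ − ⌊0·α+ρ⌋
111α + ρ = (111·103 + 184) / 239 = 11617/239
ρ = 184/239
⌊11617/239⌋ = 48,  ⌊184/239⌋ = 0
#1s = 48 − 0 = 48


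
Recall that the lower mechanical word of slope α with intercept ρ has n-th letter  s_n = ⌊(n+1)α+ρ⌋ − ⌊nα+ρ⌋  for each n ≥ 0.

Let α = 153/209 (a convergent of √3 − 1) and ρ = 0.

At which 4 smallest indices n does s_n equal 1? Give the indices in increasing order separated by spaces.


n=0: ⌊153/209⌋−⌊0/209⌋ = 0−0 = 0
n=1: ⌊306/209⌋−⌊153/209⌋ = 1−0 = 1  ← one
n=2: ⌊459/209⌋−⌊306/209⌋ = 2−1 = 1  ← one
n=3: ⌊612/209⌋−⌊459/209⌋ = 2−2 = 0
n=4: ⌊765/209⌋−⌊612/209⌋ = 3−2 = 1  ← one
n=5: ⌊918/209⌋−⌊765/209⌋ = 4−3 = 1  ← one
positions of the first 4 ones: 1 2 4 5

1 2 4 5


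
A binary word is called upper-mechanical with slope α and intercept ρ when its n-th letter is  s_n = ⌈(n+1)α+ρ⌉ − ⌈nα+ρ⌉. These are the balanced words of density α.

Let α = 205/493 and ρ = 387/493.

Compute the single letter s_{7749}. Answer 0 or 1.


1

(n+1)α + ρ = (7750·205 + 387) / 493 = 1589137/493
nα + ρ     = (7749·205 + 387) / 493 = 1588932/493
⌈1589137/493⌉ = 3224,  ⌈1588932/493⌉ = 3223
s_{7749} = 3224 − 3223 = 1


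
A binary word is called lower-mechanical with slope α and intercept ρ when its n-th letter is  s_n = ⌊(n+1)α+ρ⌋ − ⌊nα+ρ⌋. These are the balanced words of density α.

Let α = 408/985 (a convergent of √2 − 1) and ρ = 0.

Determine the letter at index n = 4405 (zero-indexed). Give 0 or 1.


1

(n+1)α + ρ = (4406·408) / 985 = 1797648/985
nα + ρ     = (4405·408) / 985 = 1797240/985
⌊1797648/985⌋ = 1825,  ⌊1797240/985⌋ = 1824
s_{4405} = 1825 − 1824 = 1


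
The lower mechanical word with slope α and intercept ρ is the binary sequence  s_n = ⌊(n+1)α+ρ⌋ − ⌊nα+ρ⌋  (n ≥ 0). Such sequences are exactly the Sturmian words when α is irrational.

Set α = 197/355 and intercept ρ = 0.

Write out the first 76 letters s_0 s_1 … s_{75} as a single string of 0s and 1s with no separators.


n=0: ⌊(1·197)/355⌋ − ⌊(0·197)/355⌋ = ⌊197/355⌋ − ⌊0/355⌋ = 0 − 0 = 0
n=1: ⌊(2·197)/355⌋ − ⌊(1·197)/355⌋ = ⌊394/355⌋ − ⌊197/355⌋ = 1 − 0 = 1
n=2: ⌊(3·197)/355⌋ − ⌊(2·197)/355⌋ = ⌊591/355⌋ − ⌊394/355⌋ = 1 − 1 = 0
n=3: ⌊(4·197)/355⌋ − ⌊(3·197)/355⌋ = ⌊788/355⌋ − ⌊591/355⌋ = 2 − 1 = 1
n=4: ⌊(5·197)/355⌋ − ⌊(4·197)/355⌋ = ⌊985/355⌋ − ⌊788/355⌋ = 2 − 2 = 0
n=5: ⌊(6·197)/355⌋ − ⌊(5·197)/355⌋ = ⌊1182/355⌋ − ⌊985/355⌋ = 3 − 2 = 1
n=6: ⌊(7·197)/355⌋ − ⌊(6·197)/355⌋ = ⌊1379/355⌋ − ⌊1182/355⌋ = 3 − 3 = 0
n=7: ⌊(8·197)/355⌋ − ⌊(7·197)/355⌋ = ⌊1576/355⌋ − ⌊1379/355⌋ = 4 − 3 = 1
n=8: ⌊(9·197)/355⌋ − ⌊(8·197)/355⌋ = ⌊1773/355⌋ − ⌊1576/355⌋ = 4 − 4 = 0
n=9: ⌊(10·197)/355⌋ − ⌊(9·197)/355⌋ = ⌊1970/355⌋ − ⌊1773/355⌋ = 5 − 4 = 1
n=10: ⌊(11·197)/355⌋ − ⌊(10·197)/355⌋ = ⌊2167/355⌋ − ⌊1970/355⌋ = 6 − 5 = 1
n=11: ⌊(12·197)/355⌋ − ⌊(11·197)/355⌋ = ⌊2364/355⌋ − ⌊2167/355⌋ = 6 − 6 = 0
n=12: ⌊(13·197)/355⌋ − ⌊(12·197)/355⌋ = ⌊2561/355⌋ − ⌊2364/355⌋ = 7 − 6 = 1
n=13: ⌊(14·197)/355⌋ − ⌊(13·197)/355⌋ = ⌊2758/355⌋ − ⌊2561/355⌋ = 7 − 7 = 0
n=14: ⌊(15·197)/355⌋ − ⌊(14·197)/355⌋ = ⌊2955/355⌋ − ⌊2758/355⌋ = 8 − 7 = 1
n=15: ⌊(16·197)/355⌋ − ⌊(15·197)/355⌋ = ⌊3152/355⌋ − ⌊2955/355⌋ = 8 − 8 = 0
n=16: ⌊(17·197)/355⌋ − ⌊(16·197)/355⌋ = ⌊3349/355⌋ − ⌊3152/355⌋ = 9 − 8 = 1
n=17: ⌊(18·197)/355⌋ − ⌊(17·197)/355⌋ = ⌊3546/355⌋ − ⌊3349/355⌋ = 9 − 9 = 0
n=18: ⌊(19·197)/355⌋ − ⌊(18·197)/355⌋ = ⌊3743/355⌋ − ⌊3546/355⌋ = 10 − 9 = 1
n=19: ⌊(20·197)/355⌋ − ⌊(19·197)/355⌋ = ⌊3940/355⌋ − ⌊3743/355⌋ = 11 − 10 = 1
n=20: ⌊(21·197)/355⌋ − ⌊(20·197)/355⌋ = ⌊4137/355⌋ − ⌊3940/355⌋ = 11 − 11 = 0
n=21: ⌊(22·197)/355⌋ − ⌊(21·197)/355⌋ = ⌊4334/355⌋ − ⌊4137/355⌋ = 12 − 11 = 1
n=22: ⌊(23·197)/355⌋ − ⌊(22·197)/355⌋ = ⌊4531/355⌋ − ⌊4334/355⌋ = 12 − 12 = 0
n=23: ⌊(24·197)/355⌋ − ⌊(23·197)/355⌋ = ⌊4728/355⌋ − ⌊4531/355⌋ = 13 − 12 = 1
n=24: ⌊(25·197)/355⌋ − ⌊(24·197)/355⌋ = ⌊4925/355⌋ − ⌊4728/355⌋ = 13 − 13 = 0
n=25: ⌊(26·197)/355⌋ − ⌊(25·197)/355⌋ = ⌊5122/355⌋ − ⌊4925/355⌋ = 14 − 13 = 1
n=26: ⌊(27·197)/355⌋ − ⌊(26·197)/355⌋ = ⌊5319/355⌋ − ⌊5122/355⌋ = 14 − 14 = 0
n=27: ⌊(28·197)/355⌋ − ⌊(27·197)/355⌋ = ⌊5516/355⌋ − ⌊5319/355⌋ = 15 − 14 = 1
n=28: ⌊(29·197)/355⌋ − ⌊(28·197)/355⌋ = ⌊5713/355⌋ − ⌊5516/355⌋ = 16 − 15 = 1
n=29: ⌊(30·197)/355⌋ − ⌊(29·197)/355⌋ = ⌊5910/355⌋ − ⌊5713/355⌋ = 16 − 16 = 0
n=30: ⌊(31·197)/355⌋ − ⌊(30·197)/355⌋ = ⌊6107/355⌋ − ⌊5910/355⌋ = 17 − 16 = 1
n=31: ⌊(32·197)/355⌋ − ⌊(31·197)/355⌋ = ⌊6304/355⌋ − ⌊6107/355⌋ = 17 − 17 = 0
n=32: ⌊(33·197)/355⌋ − ⌊(32·197)/355⌋ = ⌊6501/355⌋ − ⌊6304/355⌋ = 18 − 17 = 1
n=33: ⌊(34·197)/355⌋ − ⌊(33·197)/355⌋ = ⌊6698/355⌋ − ⌊6501/355⌋ = 18 − 18 = 0
n=34: ⌊(35·197)/355⌋ − ⌊(34·197)/355⌋ = ⌊6895/355⌋ − ⌊6698/355⌋ = 19 − 18 = 1
n=35: ⌊(36·197)/355⌋ − ⌊(35·197)/355⌋ = ⌊7092/355⌋ − ⌊6895/355⌋ = 19 − 19 = 0
n=36: ⌊(37·197)/355⌋ − ⌊(36·197)/355⌋ = ⌊7289/355⌋ − ⌊7092/355⌋ = 20 − 19 = 1
n=37: ⌊(38·197)/355⌋ − ⌊(37·197)/355⌋ = ⌊7486/355⌋ − ⌊7289/355⌋ = 21 − 20 = 1
n=38: ⌊(39·197)/355⌋ − ⌊(38·197)/355⌋ = ⌊7683/355⌋ − ⌊7486/355⌋ = 21 − 21 = 0
n=39: ⌊(40·197)/355⌋ − ⌊(39·197)/355⌋ = ⌊7880/355⌋ − ⌊7683/355⌋ = 22 − 21 = 1
n=40: ⌊(41·197)/355⌋ − ⌊(40·197)/355⌋ = ⌊8077/355⌋ − ⌊7880/355⌋ = 22 − 22 = 0
n=41: ⌊(42·197)/355⌋ − ⌊(41·197)/355⌋ = ⌊8274/355⌋ − ⌊8077/355⌋ = 23 − 22 = 1
n=42: ⌊(43·197)/355⌋ − ⌊(42·197)/355⌋ = ⌊8471/355⌋ − ⌊8274/355⌋ = 23 − 23 = 0
n=43: ⌊(44·197)/355⌋ − ⌊(43·197)/355⌋ = ⌊8668/355⌋ − ⌊8471/355⌋ = 24 − 23 = 1
n=44: ⌊(45·197)/355⌋ − ⌊(44·197)/355⌋ = ⌊8865/355⌋ − ⌊8668/355⌋ = 24 − 24 = 0
n=45: ⌊(46·197)/355⌋ − ⌊(45·197)/355⌋ = ⌊9062/355⌋ − ⌊8865/355⌋ = 25 − 24 = 1
n=46: ⌊(47·197)/355⌋ − ⌊(46·197)/355⌋ = ⌊9259/355⌋ − ⌊9062/355⌋ = 26 − 25 = 1
n=47: ⌊(48·197)/355⌋ − ⌊(47·197)/355⌋ = ⌊9456/355⌋ − ⌊9259/355⌋ = 26 − 26 = 0
n=48: ⌊(49·197)/355⌋ − ⌊(48·197)/355⌋ = ⌊9653/355⌋ − ⌊9456/355⌋ = 27 − 26 = 1
n=49: ⌊(50·197)/355⌋ − ⌊(49·197)/355⌋ = ⌊9850/355⌋ − ⌊9653/355⌋ = 27 − 27 = 0
n=50: ⌊(51·197)/355⌋ − ⌊(50·197)/355⌋ = ⌊10047/355⌋ − ⌊9850/355⌋ = 28 − 27 = 1
n=51: ⌊(52·197)/355⌋ − ⌊(51·197)/355⌋ = ⌊10244/355⌋ − ⌊10047/355⌋ = 28 − 28 = 0
n=52: ⌊(53·197)/355⌋ − ⌊(52·197)/355⌋ = ⌊10441/355⌋ − ⌊10244/355⌋ = 29 − 28 = 1
n=53: ⌊(54·197)/355⌋ − ⌊(53·197)/355⌋ = ⌊10638/355⌋ − ⌊10441/355⌋ = 29 − 29 = 0
n=54: ⌊(55·197)/355⌋ − ⌊(54·197)/355⌋ = ⌊10835/355⌋ − ⌊10638/355⌋ = 30 − 29 = 1
n=55: ⌊(56·197)/355⌋ − ⌊(55·197)/355⌋ = ⌊11032/355⌋ − ⌊10835/355⌋ = 31 − 30 = 1
n=56: ⌊(57·197)/355⌋ − ⌊(56·197)/355⌋ = ⌊11229/355⌋ − ⌊11032/355⌋ = 31 − 31 = 0
n=57: ⌊(58·197)/355⌋ − ⌊(57·197)/355⌋ = ⌊11426/355⌋ − ⌊11229/355⌋ = 32 − 31 = 1
n=58: ⌊(59·197)/355⌋ − ⌊(58·197)/355⌋ = ⌊11623/355⌋ − ⌊11426/355⌋ = 32 − 32 = 0
n=59: ⌊(60·197)/355⌋ − ⌊(59·197)/355⌋ = ⌊11820/355⌋ − ⌊11623/355⌋ = 33 − 32 = 1
n=60: ⌊(61·197)/355⌋ − ⌊(60·197)/355⌋ = ⌊12017/355⌋ − ⌊11820/355⌋ = 33 − 33 = 0
n=61: ⌊(62·197)/355⌋ − ⌊(61·197)/355⌋ = ⌊12214/355⌋ − ⌊12017/355⌋ = 34 − 33 = 1
n=62: ⌊(63·197)/355⌋ − ⌊(62·197)/355⌋ = ⌊12411/355⌋ − ⌊12214/355⌋ = 34 − 34 = 0
n=63: ⌊(64·197)/355⌋ − ⌊(63·197)/355⌋ = ⌊12608/355⌋ − ⌊12411/355⌋ = 35 − 34 = 1
n=64: ⌊(65·197)/355⌋ − ⌊(64·197)/355⌋ = ⌊12805/355⌋ − ⌊12608/355⌋ = 36 − 35 = 1
n=65: ⌊(66·197)/355⌋ − ⌊(65·197)/355⌋ = ⌊13002/355⌋ − ⌊12805/355⌋ = 36 − 36 = 0
n=66: ⌊(67·197)/355⌋ − ⌊(66·197)/355⌋ = ⌊13199/355⌋ − ⌊13002/355⌋ = 37 − 36 = 1
n=67: ⌊(68·197)/355⌋ − ⌊(67·197)/355⌋ = ⌊13396/355⌋ − ⌊13199/355⌋ = 37 − 37 = 0
n=68: ⌊(69·197)/355⌋ − ⌊(68·197)/355⌋ = ⌊13593/355⌋ − ⌊13396/355⌋ = 38 − 37 = 1
n=69: ⌊(70·197)/355⌋ − ⌊(69·197)/355⌋ = ⌊13790/355⌋ − ⌊13593/355⌋ = 38 − 38 = 0
n=70: ⌊(71·197)/355⌋ − ⌊(70·197)/355⌋ = ⌊13987/355⌋ − ⌊13790/355⌋ = 39 − 38 = 1
n=71: ⌊(72·197)/355⌋ − ⌊(71·197)/355⌋ = ⌊14184/355⌋ − ⌊13987/355⌋ = 39 − 39 = 0
n=72: ⌊(73·197)/355⌋ − ⌊(72·197)/355⌋ = ⌊14381/355⌋ − ⌊14184/355⌋ = 40 − 39 = 1
n=73: ⌊(74·197)/355⌋ − ⌊(73·197)/355⌋ = ⌊14578/355⌋ − ⌊14381/355⌋ = 41 − 40 = 1
n=74: ⌊(75·197)/355⌋ − ⌊(74·197)/355⌋ = ⌊14775/355⌋ − ⌊14578/355⌋ = 41 − 41 = 0
n=75: ⌊(76·197)/355⌋ − ⌊(75·197)/355⌋ = ⌊14972/355⌋ − ⌊14775/355⌋ = 42 − 41 = 1

0101010101101010101101010101101010101101010101101010101101010101101010101101
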